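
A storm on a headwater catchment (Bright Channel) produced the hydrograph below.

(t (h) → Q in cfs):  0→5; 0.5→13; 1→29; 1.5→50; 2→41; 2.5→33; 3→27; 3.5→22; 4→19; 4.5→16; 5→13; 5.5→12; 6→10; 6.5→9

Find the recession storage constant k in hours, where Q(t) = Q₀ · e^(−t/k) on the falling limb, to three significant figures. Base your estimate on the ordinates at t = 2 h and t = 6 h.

k ≈ 2.83 h

On the falling limb, Q drops from 41 to 10 cfs between t = 2 h and t = 6 h (Δt = 4 h).
k = −Δt / ln(Q₂/Q₁) = −4 / ln(10/41) = 2.83 h.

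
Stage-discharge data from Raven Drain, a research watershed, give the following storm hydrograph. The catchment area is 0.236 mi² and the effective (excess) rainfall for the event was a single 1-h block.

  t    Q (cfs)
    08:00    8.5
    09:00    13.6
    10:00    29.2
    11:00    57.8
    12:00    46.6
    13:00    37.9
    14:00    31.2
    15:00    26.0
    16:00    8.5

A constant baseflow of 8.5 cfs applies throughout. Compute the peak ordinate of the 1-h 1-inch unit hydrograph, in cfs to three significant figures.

U_p ≈ 41.1 cfs

Direct runoff: 0.0, 5.1, 20.7, 49.3, 38.1, 29.4, 22.7, 17.5, 0.0 cfs; ΣQ_DR = 182.8 cfs, peak = 49.3 cfs.
Runoff depth d = ΣQ_DR·Δt / A = 182.8 × 3600 / (0.236 mi²) = 1.200 in.
The 1-inch UH is the DRH scaled by (1 in)/d, so U_p = 49.3 × 1/1.200 = 41.1 cfs.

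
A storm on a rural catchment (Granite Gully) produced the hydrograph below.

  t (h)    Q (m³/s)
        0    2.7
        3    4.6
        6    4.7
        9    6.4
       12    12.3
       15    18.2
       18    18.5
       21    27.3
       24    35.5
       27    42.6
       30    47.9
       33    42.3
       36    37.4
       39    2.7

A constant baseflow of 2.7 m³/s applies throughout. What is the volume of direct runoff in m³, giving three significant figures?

Direct-runoff ordinates (Q − Q_b): 0.0, 1.9, 2.0, 3.7, 9.6, 15.5, 15.8, 24.6, 32.8, 39.9, 45.2, 39.6, 34.7, 0.0 m³/s.
ΣQ_DR = 265.3 m³/s.
With Δt = 3 h = 10800 s, V = ΣQ_DR · Δt = 265.3 × 10800 = 2.87 × 10^6 m³.

V ≈ 2.87 × 10^6 m³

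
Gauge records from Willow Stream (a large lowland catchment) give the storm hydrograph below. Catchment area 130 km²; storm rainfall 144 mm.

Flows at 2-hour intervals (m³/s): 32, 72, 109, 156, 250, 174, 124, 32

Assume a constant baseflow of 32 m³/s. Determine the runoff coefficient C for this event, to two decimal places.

ΣQ_DR = 693.0 m³/s; V = ΣQ_DR·Δt = 4.990 × 10^6 m³.
Runoff depth d = V / A = 38.38 mm.
C = d / P = 38.38 / 144 = 0.27.

C ≈ 0.27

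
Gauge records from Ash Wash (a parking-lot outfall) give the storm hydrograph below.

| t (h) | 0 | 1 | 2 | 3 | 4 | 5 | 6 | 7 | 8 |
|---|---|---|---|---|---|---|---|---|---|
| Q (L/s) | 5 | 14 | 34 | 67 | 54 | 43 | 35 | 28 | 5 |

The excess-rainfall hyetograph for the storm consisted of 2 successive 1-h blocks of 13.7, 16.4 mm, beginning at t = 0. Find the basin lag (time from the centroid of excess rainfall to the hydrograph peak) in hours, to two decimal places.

Centroid of excess rainfall: t_c = Σ P_i·t̄_i / ΣP_i = 1.0449 h (block centres at 0.5, 1.5 h).
Hydrograph peak occurs at t = 3 h, so basin lag t_L = 3 − 1.0449 = 1.96 h.

t_L ≈ 1.96 h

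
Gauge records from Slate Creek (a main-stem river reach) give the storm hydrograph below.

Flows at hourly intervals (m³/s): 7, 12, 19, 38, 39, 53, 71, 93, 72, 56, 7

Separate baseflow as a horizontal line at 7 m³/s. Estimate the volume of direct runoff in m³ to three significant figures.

V ≈ 1.40 × 10^6 m³

Direct-runoff ordinates (Q − Q_b): 0.0, 5.0, 12.0, 31.0, 32.0, 46.0, 64.0, 86.0, 65.0, 49.0, 0.0 m³/s.
ΣQ_DR = 390.0 m³/s.
With Δt = 1 h = 3600 s, V = ΣQ_DR · Δt = 390.0 × 3600 = 1.40 × 10^6 m³.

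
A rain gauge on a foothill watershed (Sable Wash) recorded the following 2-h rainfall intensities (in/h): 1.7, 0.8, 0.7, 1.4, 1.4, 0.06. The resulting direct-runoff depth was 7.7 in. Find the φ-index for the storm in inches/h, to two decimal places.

Only the 5 blocks with intensity above φ contribute runoff: 1.7, 0.8, 0.7, 1.4, 1.4 in/h.
Σ(I−φ)·Δt = d  ⇒  (1.7+0.8+0.7+1.4+1.4 − 5φ)·2 = 7.7
φ = (6.000 − 7.7/2) / 5 = 0.43 in/h.

φ ≈ 0.43 in/h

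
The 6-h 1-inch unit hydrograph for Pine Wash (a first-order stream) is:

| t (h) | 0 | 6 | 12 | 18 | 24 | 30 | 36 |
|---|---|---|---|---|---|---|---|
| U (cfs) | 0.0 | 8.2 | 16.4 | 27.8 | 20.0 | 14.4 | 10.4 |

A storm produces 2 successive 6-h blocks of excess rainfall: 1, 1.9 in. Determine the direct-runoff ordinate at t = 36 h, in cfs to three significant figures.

Q ≈ 37.8 cfs

By discrete convolution, Q_j = Σ (P_i / 1 in) · U_{j−i}.
At t = 36 h (j=6): Q = (1/1)·10.4 + (1.9/1)·14.4 = 37.8 cfs.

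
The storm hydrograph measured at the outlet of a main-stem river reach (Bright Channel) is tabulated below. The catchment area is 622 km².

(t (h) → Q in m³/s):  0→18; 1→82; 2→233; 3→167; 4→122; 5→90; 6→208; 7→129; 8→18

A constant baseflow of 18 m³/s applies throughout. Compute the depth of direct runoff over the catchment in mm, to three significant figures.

d ≈ 5.24 mm

Direct runoff: 0.0, 64.0, 215.0, 149.0, 104.0, 72.0, 190.0, 111.0, 0.0 m³/s; ΣQ_DR = 905.0 m³/s.
V = ΣQ_DR · Δt = 905.0 × 3600 s = 3.258 × 10^6 m³.
Over A = 622 km², depth = V / A = 5.24 mm.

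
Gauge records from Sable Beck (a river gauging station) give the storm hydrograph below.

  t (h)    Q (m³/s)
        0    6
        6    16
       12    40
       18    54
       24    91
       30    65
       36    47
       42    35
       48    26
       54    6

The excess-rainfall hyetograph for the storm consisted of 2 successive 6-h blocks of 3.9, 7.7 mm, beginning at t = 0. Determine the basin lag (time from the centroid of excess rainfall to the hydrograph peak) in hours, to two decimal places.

Centroid of excess rainfall: t_c = Σ P_i·t̄_i / ΣP_i = 6.9828 h (block centres at 3, 9 h).
Hydrograph peak occurs at t = 24 h, so basin lag t_L = 24 − 6.9828 = 17.02 h.

t_L ≈ 17.02 h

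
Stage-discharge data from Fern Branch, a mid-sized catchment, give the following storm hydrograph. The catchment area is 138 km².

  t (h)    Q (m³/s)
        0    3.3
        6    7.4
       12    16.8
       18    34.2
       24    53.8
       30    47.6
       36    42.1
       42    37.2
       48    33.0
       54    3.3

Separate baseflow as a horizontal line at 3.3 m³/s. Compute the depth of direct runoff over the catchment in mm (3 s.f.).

Direct runoff: 0.0, 4.1, 13.5, 30.9, 50.5, 44.3, 38.8, 33.9, 29.7, 0.0 m³/s; ΣQ_DR = 245.7 m³/s.
V = ΣQ_DR · Δt = 245.7 × 21600 s = 5.307 × 10^6 m³.
Over A = 138 km², depth = V / A = 38.5 mm.

d ≈ 38.5 mm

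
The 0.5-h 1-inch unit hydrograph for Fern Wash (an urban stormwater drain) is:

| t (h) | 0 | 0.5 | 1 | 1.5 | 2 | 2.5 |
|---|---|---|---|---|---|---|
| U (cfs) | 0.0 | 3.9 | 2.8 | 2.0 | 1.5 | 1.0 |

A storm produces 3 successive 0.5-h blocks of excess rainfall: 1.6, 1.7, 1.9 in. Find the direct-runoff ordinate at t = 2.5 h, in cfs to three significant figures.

By discrete convolution, Q_j = Σ (P_i / 1 in) · U_{j−i}.
At t = 2.5 h (j=5): Q = (1.6/1)·1.0 + (1.7/1)·1.5 + (1.9/1)·2.0 = 7.95 cfs.

Q ≈ 7.95 cfs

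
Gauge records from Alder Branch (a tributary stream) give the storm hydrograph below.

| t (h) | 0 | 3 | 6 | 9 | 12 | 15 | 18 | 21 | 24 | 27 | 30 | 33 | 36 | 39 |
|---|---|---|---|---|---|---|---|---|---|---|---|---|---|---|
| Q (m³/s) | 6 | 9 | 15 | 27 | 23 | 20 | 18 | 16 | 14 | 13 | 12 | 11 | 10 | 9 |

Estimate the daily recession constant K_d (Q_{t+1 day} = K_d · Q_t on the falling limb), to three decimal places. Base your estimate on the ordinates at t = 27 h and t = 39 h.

K_d ≈ 0.479

Between t = 27 h and t = 39 h the flow falls from 13 to 9 m³/s over 4×3 h = 12 h.
Per-interval ratio K = (9/13)^(1/4) = 0.9122; K_d = K^(24/3) = 0.479.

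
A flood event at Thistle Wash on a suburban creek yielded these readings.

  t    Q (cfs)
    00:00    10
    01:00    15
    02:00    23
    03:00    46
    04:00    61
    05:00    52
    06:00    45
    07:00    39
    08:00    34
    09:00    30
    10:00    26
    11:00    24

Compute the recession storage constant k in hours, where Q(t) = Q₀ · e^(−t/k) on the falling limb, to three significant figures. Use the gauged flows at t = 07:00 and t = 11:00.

k ≈ 8.24 h

On the falling limb, Q drops from 39 to 24 cfs between t = 07:00 and t = 11:00 (Δt = 4 h).
k = −Δt / ln(Q₂/Q₁) = −4 / ln(24/39) = 8.24 h.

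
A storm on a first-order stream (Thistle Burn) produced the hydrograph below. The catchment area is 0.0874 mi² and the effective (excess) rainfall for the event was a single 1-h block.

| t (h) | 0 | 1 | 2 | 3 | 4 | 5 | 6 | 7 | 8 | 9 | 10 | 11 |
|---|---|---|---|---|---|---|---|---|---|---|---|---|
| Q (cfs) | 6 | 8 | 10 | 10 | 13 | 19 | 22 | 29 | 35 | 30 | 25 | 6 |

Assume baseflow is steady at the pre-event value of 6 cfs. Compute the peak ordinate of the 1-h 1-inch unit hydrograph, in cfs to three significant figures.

Direct runoff: 0.0, 2.0, 4.0, 4.0, 7.0, 13.0, 16.0, 23.0, 29.0, 24.0, 19.0, 0.0 cfs; ΣQ_DR = 141.0 cfs, peak = 29.0 cfs.
Runoff depth d = ΣQ_DR·Δt / A = 141.0 × 3600 / (0.0874 mi²) = 2.500 in.
The 1-inch UH is the DRH scaled by (1 in)/d, so U_p = 29.0 × 1/2.500 = 11.6 cfs.

U_p ≈ 11.6 cfs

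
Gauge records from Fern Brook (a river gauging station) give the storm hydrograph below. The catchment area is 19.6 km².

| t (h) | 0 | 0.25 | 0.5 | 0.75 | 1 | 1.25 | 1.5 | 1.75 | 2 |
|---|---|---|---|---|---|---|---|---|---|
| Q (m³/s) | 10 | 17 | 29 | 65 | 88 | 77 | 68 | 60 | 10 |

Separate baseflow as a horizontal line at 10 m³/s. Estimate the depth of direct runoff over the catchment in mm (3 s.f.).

d ≈ 15.3 mm

Direct runoff: 0.0, 7.0, 19.0, 55.0, 78.0, 67.0, 58.0, 50.0, 0.0 m³/s; ΣQ_DR = 334.0 m³/s.
V = ΣQ_DR · Δt = 334.0 × 900 s = 3.006 × 10^5 m³.
Over A = 19.6 km², depth = V / A = 15.3 mm.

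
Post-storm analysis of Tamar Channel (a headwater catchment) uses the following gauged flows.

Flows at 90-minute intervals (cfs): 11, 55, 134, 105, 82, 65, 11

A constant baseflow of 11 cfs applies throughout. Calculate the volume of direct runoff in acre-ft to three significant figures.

Direct-runoff ordinates (Q − Q_b): 0.0, 44.0, 123.0, 94.0, 71.0, 54.0, 0.0 cfs.
ΣQ_DR = 386.0 cfs.
With Δt = 1.5 h = 5400 s, V = ΣQ_DR · Δt = 386.0 × 5400 = 2.08 × 10^6 ft³ = 47.9 acre-ft.

V ≈ 47.9 acre-ft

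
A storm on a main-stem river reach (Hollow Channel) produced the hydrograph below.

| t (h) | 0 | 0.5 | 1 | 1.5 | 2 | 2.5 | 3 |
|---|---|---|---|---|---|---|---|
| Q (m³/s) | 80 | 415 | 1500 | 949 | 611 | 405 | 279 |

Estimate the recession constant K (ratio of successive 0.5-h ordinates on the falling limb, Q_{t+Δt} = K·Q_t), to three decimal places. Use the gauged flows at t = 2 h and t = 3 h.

K ≈ 0.676

Using the recession-limb readings at t = 2 h and t = 3 h: Q falls from 611 to 279 m³/s over 2 intervals.
K = (Q₂/Q₁)^(1/2) = (279/611)^(1/2) = 0.676.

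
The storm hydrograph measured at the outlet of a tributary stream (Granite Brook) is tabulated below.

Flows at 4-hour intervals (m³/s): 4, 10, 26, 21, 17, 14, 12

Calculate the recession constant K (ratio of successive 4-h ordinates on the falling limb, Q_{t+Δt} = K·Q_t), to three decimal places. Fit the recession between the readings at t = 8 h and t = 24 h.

Using the recession-limb readings at t = 8 h and t = 24 h: Q falls from 26 to 12 m³/s over 4 intervals.
K = (Q₂/Q₁)^(1/4) = (12/26)^(1/4) = 0.824.

K ≈ 0.824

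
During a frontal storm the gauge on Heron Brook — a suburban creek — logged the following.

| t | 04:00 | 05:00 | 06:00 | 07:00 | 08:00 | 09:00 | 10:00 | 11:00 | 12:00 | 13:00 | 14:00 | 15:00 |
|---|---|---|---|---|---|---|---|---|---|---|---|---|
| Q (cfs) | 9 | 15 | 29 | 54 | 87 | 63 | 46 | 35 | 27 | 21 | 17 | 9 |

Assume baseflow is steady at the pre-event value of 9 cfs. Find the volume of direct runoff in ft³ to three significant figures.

V ≈ 1.09 × 10^6 ft³

Direct-runoff ordinates (Q − Q_b): 0.0, 6.0, 20.0, 45.0, 78.0, 54.0, 37.0, 26.0, 18.0, 12.0, 8.0, 0.0 cfs.
ΣQ_DR = 304.0 cfs.
With Δt = 1 h = 3600 s, V = ΣQ_DR · Δt = 304.0 × 3600 = 1.09 × 10^6 ft³.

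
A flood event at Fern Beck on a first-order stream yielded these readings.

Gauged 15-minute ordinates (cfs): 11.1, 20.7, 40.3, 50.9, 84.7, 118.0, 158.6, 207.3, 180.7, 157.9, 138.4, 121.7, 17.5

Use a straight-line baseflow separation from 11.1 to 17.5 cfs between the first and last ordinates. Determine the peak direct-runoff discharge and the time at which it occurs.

Subtracting baseflow gives direct-runoff ordinates: 0.00, 9.07, 28.13, 38.20, 71.47, 104.23, 144.30, 192.47, 165.33, 142.00, 121.97, 104.73, 0.00 cfs.
The maximum is 192.47 cfs, occurring at the reading for t = 1.75 h.

Q_p = 192.47 cfs at t = 1.75 h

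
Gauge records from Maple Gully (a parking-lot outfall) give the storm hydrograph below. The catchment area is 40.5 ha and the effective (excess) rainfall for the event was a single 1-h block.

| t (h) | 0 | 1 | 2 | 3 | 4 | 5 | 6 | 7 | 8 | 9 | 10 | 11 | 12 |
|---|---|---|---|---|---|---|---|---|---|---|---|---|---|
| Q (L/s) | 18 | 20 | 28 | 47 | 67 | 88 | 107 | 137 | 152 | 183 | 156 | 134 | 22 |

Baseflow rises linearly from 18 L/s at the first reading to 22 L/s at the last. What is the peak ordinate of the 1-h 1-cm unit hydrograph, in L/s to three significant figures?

U_p ≈ 203 L/s

Direct runoff: 0.00, 1.67, 9.33, 28.00, 47.67, 68.33, 87.00, 116.67, 131.33, 162.00, 134.67, 112.33, 0.00 L/s; ΣQ_DR = 899.0 L/s, peak = 162.00 L/s.
Runoff depth d = ΣQ_DR·Δt / A = 899.0 × 3600 / (40.5 ha) = 7.991 mm.
The 1-cm UH is the DRH scaled by (10 mm)/d, so U_p = 162.00 × 10/7.991 = 203 L/s.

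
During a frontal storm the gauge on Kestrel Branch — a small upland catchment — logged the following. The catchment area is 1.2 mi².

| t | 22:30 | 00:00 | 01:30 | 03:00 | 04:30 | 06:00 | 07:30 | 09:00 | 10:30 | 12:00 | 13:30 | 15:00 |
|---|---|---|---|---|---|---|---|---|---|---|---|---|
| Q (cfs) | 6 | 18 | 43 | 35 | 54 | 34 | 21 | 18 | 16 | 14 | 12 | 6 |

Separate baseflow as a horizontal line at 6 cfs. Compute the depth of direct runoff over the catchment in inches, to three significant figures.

d ≈ 0.397 in

Direct runoff: 0.0, 12.0, 37.0, 29.0, 48.0, 28.0, 15.0, 12.0, 10.0, 8.0, 6.0, 0.0 cfs; ΣQ_DR = 205.0 cfs.
V = ΣQ_DR · Δt = 205.0 × 5400 s = 1.107 × 10^6 ft³.
Over A = 1.2 mi², depth = V / A = 0.397 in.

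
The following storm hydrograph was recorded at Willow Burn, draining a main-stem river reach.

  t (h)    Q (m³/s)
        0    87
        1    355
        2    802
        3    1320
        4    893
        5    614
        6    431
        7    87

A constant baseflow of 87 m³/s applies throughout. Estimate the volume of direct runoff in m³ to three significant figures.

V ≈ 1.40 × 10^7 m³

Direct-runoff ordinates (Q − Q_b): 0.0, 268.0, 715.0, 1233.0, 806.0, 527.0, 344.0, 0.0 m³/s.
ΣQ_DR = 3893 m³/s.
With Δt = 1 h = 3600 s, V = ΣQ_DR · Δt = 3893 × 3600 = 1.40 × 10^7 m³.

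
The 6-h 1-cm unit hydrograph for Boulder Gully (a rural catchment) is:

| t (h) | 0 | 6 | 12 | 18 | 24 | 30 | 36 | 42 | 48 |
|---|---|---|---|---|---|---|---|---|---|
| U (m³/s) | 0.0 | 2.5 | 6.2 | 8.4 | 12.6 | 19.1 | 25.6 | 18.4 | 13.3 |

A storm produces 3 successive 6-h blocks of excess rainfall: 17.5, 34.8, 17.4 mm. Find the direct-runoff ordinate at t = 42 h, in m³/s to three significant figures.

By discrete convolution, Q_j = Σ (P_i / 10 mm) · U_{j−i}.
At t = 42 h (j=7): Q = (17.5/10)·18.4 + (34.8/10)·25.6 + (17.4/10)·19.1 = 155 m³/s.

Q ≈ 155 m³/s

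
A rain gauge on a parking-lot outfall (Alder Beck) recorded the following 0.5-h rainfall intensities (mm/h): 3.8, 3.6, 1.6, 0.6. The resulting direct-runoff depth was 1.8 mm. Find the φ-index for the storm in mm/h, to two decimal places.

Only the 2 blocks with intensity above φ contribute runoff: 3.8, 3.6 mm/h.
Σ(I−φ)·Δt = d  ⇒  (3.8+3.6 − 2φ)·0.5 = 1.8
φ = (7.400 − 1.8/0.5) / 2 = 1.90 mm/h.

φ ≈ 1.90 mm/h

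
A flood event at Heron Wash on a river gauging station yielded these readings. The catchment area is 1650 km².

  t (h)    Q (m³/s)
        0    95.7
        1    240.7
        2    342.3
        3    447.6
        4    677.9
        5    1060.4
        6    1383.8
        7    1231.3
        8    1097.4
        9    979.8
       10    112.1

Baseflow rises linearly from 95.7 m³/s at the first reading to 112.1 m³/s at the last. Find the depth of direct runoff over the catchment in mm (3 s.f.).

d ≈ 14.2 mm

Direct runoff: 0.00, 143.36, 243.32, 346.98, 575.64, 956.50, 1278.26, 1124.12, 988.58, 869.34, 0.00 m³/s; ΣQ_DR = 6526 m³/s.
V = ΣQ_DR · Δt = 6526 × 3600 s = 2.349 × 10^7 m³.
Over A = 1650 km², depth = V / A = 14.2 mm.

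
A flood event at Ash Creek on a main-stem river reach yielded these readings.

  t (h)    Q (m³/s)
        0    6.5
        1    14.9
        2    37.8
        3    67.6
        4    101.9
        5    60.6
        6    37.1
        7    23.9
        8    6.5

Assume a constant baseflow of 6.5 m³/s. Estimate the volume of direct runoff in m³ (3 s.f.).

V ≈ 1.07 × 10^6 m³

Direct-runoff ordinates (Q − Q_b): 0.0, 8.4, 31.3, 61.1, 95.4, 54.1, 30.6, 17.4, 0.0 m³/s.
ΣQ_DR = 298.3 m³/s.
With Δt = 1 h = 3600 s, V = ΣQ_DR · Δt = 298.3 × 3600 = 1.07 × 10^6 m³.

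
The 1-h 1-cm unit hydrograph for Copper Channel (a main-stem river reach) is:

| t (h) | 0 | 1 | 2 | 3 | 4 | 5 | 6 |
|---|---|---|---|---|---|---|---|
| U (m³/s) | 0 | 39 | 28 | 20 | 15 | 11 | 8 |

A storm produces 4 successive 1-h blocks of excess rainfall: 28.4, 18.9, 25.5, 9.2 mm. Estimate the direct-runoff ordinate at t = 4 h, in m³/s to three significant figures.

Q ≈ 188 m³/s

By discrete convolution, Q_j = Σ (P_i / 10 mm) · U_{j−i}.
At t = 4 h (j=4): Q = (28.4/10)·15 + (18.9/10)·20 + (25.5/10)·28 + (9.2/10)·39 = 188 m³/s.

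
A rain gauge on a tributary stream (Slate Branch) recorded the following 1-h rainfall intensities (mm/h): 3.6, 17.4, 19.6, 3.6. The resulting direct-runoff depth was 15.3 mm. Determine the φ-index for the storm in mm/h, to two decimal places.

Only the 2 blocks with intensity above φ contribute runoff: 17.4, 19.6 mm/h.
Σ(I−φ)·Δt = d  ⇒  (17.4+19.6 − 2φ)·1 = 15.3
φ = (37.00 − 15.3/1) / 2 = 10.85 mm/h.

φ ≈ 10.85 mm/h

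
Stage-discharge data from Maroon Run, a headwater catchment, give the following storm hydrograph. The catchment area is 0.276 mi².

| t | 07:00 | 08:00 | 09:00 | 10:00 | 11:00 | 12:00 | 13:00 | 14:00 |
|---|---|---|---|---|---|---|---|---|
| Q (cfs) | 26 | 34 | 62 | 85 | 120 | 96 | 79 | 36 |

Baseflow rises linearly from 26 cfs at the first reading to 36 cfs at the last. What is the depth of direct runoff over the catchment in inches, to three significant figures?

d ≈ 1.63 in

Direct runoff: 0.00, 6.57, 33.14, 54.71, 88.29, 62.86, 44.43, 0.00 cfs; ΣQ_DR = 290.0 cfs.
V = ΣQ_DR · Δt = 290.0 × 3600 s = 1.044 × 10^6 ft³.
Over A = 0.276 mi², depth = V / A = 1.63 in.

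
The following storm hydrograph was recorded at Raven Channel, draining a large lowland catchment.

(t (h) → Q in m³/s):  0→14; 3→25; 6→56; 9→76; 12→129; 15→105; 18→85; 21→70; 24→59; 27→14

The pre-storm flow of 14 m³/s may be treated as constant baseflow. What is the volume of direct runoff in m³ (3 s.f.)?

V ≈ 5.32 × 10^6 m³

Direct-runoff ordinates (Q − Q_b): 0.0, 11.0, 42.0, 62.0, 115.0, 91.0, 71.0, 56.0, 45.0, 0.0 m³/s.
ΣQ_DR = 493.0 m³/s.
With Δt = 3 h = 10800 s, V = ΣQ_DR · Δt = 493.0 × 10800 = 5.32 × 10^6 m³.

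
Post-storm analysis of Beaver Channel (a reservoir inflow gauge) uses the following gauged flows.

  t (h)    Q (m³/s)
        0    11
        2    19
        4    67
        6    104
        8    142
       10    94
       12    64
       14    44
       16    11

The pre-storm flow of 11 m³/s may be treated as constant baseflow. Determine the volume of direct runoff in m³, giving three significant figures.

V ≈ 3.29 × 10^6 m³

Direct-runoff ordinates (Q − Q_b): 0.0, 8.0, 56.0, 93.0, 131.0, 83.0, 53.0, 33.0, 0.0 m³/s.
ΣQ_DR = 457.0 m³/s.
With Δt = 2 h = 7200 s, V = ΣQ_DR · Δt = 457.0 × 7200 = 3.29 × 10^6 m³.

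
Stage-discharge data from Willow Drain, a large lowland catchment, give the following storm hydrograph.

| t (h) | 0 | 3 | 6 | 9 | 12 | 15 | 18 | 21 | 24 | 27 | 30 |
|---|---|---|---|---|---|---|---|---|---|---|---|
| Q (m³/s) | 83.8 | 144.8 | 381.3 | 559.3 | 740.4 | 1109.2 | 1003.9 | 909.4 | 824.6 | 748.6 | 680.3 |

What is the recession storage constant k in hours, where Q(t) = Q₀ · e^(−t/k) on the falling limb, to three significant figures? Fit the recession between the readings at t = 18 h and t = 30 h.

k ≈ 30.8 h

On the falling limb, Q drops from 1003.9 to 680.3 m³/s between t = 18 h and t = 30 h (Δt = 12 h).
k = −Δt / ln(Q₂/Q₁) = −12 / ln(680.3/1003.9) = 30.8 h.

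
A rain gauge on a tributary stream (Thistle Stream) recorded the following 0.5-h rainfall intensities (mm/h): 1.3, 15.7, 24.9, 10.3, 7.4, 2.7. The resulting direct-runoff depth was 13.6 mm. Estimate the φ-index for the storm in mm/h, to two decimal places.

φ ≈ 7.90 mm/h

Only the 3 blocks with intensity above φ contribute runoff: 15.7, 24.9, 10.3 mm/h.
Σ(I−φ)·Δt = d  ⇒  (15.7+24.9+10.3 − 3φ)·0.5 = 13.6
φ = (50.90 − 13.6/0.5) / 3 = 7.90 mm/h.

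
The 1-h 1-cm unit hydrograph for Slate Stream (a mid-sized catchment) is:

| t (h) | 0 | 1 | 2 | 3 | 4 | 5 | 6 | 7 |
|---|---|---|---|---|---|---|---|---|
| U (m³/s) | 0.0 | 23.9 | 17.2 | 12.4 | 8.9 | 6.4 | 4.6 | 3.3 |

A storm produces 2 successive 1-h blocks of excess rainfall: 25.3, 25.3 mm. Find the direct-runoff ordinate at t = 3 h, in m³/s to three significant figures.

Q ≈ 74.9 m³/s

By discrete convolution, Q_j = Σ (P_i / 10 mm) · U_{j−i}.
At t = 3 h (j=3): Q = (25.3/10)·12.4 + (25.3/10)·17.2 = 74.9 m³/s.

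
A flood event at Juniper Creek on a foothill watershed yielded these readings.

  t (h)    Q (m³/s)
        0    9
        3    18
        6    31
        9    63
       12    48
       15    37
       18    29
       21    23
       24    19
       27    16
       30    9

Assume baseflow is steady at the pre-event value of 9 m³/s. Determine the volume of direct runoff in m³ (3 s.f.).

V ≈ 2.19 × 10^6 m³

Direct-runoff ordinates (Q − Q_b): 0.0, 9.0, 22.0, 54.0, 39.0, 28.0, 20.0, 14.0, 10.0, 7.0, 0.0 m³/s.
ΣQ_DR = 203.0 m³/s.
With Δt = 3 h = 10800 s, V = ΣQ_DR · Δt = 203.0 × 10800 = 2.19 × 10^6 m³.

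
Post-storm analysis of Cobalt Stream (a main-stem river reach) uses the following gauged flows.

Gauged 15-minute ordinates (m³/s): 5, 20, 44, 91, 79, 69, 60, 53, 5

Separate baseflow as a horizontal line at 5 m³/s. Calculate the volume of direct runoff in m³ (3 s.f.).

Direct-runoff ordinates (Q − Q_b): 0.0, 15.0, 39.0, 86.0, 74.0, 64.0, 55.0, 48.0, 0.0 m³/s.
ΣQ_DR = 381.0 m³/s.
With Δt = 0.25 h = 900 s, V = ΣQ_DR · Δt = 381.0 × 900 = 3.43 × 10^5 m³.

V ≈ 3.43 × 10^5 m³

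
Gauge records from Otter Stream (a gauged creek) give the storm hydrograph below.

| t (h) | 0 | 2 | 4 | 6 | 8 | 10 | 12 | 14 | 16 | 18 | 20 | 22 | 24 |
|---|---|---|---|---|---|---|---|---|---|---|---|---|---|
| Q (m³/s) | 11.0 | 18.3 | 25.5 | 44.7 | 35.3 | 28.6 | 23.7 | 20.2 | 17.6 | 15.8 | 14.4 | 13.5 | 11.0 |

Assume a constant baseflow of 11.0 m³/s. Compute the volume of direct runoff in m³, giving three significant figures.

V ≈ 9.84 × 10^5 m³

Direct-runoff ordinates (Q − Q_b): 0.0, 7.3, 14.5, 33.7, 24.3, 17.6, 12.7, 9.2, 6.6, 4.8, 3.4, 2.5, 0.0 m³/s.
ΣQ_DR = 136.6 m³/s.
With Δt = 2 h = 7200 s, V = ΣQ_DR · Δt = 136.6 × 7200 = 9.84 × 10^5 m³.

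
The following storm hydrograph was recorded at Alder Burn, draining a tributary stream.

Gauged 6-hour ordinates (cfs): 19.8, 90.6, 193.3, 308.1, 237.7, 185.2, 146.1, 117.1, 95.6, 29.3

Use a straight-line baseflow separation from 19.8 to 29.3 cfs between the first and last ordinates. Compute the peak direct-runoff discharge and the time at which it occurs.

Q_p = 285.13 cfs at t = 18 h

Subtracting baseflow gives direct-runoff ordinates: 0.00, 69.74, 171.39, 285.13, 213.68, 160.12, 119.97, 89.91, 67.36, 0.00 cfs.
The maximum is 285.13 cfs, occurring at the reading for t = 18 h.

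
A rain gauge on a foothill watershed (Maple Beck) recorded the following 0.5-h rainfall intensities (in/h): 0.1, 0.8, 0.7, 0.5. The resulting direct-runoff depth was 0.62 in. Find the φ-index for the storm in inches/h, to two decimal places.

Only the 3 blocks with intensity above φ contribute runoff: 0.8, 0.7, 0.5 in/h.
Σ(I−φ)·Δt = d  ⇒  (0.8+0.7+0.5 − 3φ)·0.5 = 0.62
φ = (2.000 − 0.62/0.5) / 3 = 0.25 in/h.

φ ≈ 0.25 in/h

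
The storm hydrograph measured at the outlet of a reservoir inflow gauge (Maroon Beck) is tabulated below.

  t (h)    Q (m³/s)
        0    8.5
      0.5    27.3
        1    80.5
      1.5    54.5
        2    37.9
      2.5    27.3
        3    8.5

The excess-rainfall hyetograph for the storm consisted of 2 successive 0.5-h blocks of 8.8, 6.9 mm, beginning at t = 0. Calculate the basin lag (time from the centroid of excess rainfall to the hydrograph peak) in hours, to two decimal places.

t_L ≈ 0.53 h

Centroid of excess rainfall: t_c = Σ P_i·t̄_i / ΣP_i = 0.4697 h (block centres at 0.25, 0.75 h).
Hydrograph peak occurs at t = 1 h, so basin lag t_L = 1 − 0.4697 = 0.53 h.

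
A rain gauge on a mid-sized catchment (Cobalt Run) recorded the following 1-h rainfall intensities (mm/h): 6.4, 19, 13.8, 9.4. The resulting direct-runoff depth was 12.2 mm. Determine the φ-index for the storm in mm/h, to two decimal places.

Only the 2 blocks with intensity above φ contribute runoff: 19, 13.8 mm/h.
Σ(I−φ)·Δt = d  ⇒  (19+13.8 − 2φ)·1 = 12.2
φ = (32.80 − 12.2/1) / 2 = 10.30 mm/h.

φ ≈ 10.30 mm/h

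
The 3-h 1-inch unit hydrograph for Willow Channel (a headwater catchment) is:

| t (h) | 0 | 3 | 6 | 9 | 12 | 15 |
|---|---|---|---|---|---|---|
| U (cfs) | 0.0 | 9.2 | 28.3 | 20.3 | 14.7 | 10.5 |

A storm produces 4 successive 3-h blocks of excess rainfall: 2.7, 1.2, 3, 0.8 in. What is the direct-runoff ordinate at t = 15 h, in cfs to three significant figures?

By discrete convolution, Q_j = Σ (P_i / 1 in) · U_{j−i}.
At t = 15 h (j=5): Q = (2.7/1)·10.5 + (1.2/1)·14.7 + (3/1)·20.3 + (0.8/1)·28.3 = 130 cfs.

Q ≈ 130 cfs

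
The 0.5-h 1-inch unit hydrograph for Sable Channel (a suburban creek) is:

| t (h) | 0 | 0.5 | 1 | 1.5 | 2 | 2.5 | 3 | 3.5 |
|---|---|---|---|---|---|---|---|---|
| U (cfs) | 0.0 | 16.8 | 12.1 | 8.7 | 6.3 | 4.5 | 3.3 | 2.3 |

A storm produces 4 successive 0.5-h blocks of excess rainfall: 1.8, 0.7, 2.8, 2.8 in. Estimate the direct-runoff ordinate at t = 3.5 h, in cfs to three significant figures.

By discrete convolution, Q_j = Σ (P_i / 1 in) · U_{j−i}.
At t = 3.5 h (j=7): Q = (1.8/1)·2.3 + (0.7/1)·3.3 + (2.8/1)·4.5 + (2.8/1)·6.3 = 36.7 cfs.

Q ≈ 36.7 cfs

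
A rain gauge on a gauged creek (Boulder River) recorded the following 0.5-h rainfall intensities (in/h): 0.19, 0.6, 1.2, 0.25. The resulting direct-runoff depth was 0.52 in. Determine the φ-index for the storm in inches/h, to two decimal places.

φ ≈ 0.38 in/h

Only the 2 blocks with intensity above φ contribute runoff: 0.6, 1.2 in/h.
Σ(I−φ)·Δt = d  ⇒  (0.6+1.2 − 2φ)·0.5 = 0.52
φ = (1.800 − 0.52/0.5) / 2 = 0.38 in/h.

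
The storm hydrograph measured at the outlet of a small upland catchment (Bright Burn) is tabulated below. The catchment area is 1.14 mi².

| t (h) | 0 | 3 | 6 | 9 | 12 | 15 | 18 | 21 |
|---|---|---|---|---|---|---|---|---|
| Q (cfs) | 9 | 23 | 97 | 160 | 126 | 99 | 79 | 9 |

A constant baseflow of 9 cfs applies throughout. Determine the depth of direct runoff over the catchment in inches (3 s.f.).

d ≈ 2.16 in

Direct runoff: 0.0, 14.0, 88.0, 151.0, 117.0, 90.0, 70.0, 0.0 cfs; ΣQ_DR = 530.0 cfs.
V = ΣQ_DR · Δt = 530.0 × 10800 s = 5.724 × 10^6 ft³.
Over A = 1.14 mi², depth = V / A = 2.16 in.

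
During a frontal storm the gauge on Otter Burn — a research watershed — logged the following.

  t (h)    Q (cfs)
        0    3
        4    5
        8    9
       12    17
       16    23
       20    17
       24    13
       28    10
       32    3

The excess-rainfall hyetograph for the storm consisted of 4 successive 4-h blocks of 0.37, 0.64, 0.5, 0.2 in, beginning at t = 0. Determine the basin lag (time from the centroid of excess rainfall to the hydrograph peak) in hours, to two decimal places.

Centroid of excess rainfall: t_c = Σ P_i·t̄_i / ΣP_i = 7.2398 h (block centres at 2, 6, 10, 14 h).
Hydrograph peak occurs at t = 16 h, so basin lag t_L = 16 − 7.2398 = 8.76 h.

t_L ≈ 8.76 h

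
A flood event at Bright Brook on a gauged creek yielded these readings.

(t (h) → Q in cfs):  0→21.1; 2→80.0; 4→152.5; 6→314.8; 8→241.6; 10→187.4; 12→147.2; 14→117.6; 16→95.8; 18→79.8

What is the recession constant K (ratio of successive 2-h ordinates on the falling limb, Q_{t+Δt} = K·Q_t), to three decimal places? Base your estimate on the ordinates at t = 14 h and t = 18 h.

K ≈ 0.824

Using the recession-limb readings at t = 14 h and t = 18 h: Q falls from 117.6 to 79.8 cfs over 2 intervals.
K = (Q₂/Q₁)^(1/2) = (79.8/117.6)^(1/2) = 0.824.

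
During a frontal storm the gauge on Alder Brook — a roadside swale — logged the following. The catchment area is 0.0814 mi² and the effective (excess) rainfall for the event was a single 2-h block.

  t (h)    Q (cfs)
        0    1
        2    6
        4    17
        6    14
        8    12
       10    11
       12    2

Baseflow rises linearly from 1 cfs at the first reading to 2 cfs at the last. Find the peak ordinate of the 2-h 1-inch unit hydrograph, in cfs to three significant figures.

Direct runoff: 0.00, 4.83, 15.67, 12.50, 10.33, 9.17, 0.00 cfs; ΣQ_DR = 52.50 cfs, peak = 15.67 cfs.
Runoff depth d = ΣQ_DR·Δt / A = 52.50 × 7200 / (0.0814 mi²) = 1.999 in.
The 1-inch UH is the DRH scaled by (1 in)/d, so U_p = 15.67 × 1/1.999 = 7.84 cfs.

U_p ≈ 7.84 cfs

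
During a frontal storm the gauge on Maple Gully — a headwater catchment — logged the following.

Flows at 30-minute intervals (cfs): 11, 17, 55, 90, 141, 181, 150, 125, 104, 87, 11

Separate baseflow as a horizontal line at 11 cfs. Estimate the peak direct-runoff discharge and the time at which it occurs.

Q_p = 170.0 cfs at t = 2.5 h

Subtracting baseflow gives direct-runoff ordinates: 0.0, 6.0, 44.0, 79.0, 130.0, 170.0, 139.0, 114.0, 93.0, 76.0, 0.0 cfs.
The maximum is 170.0 cfs, occurring at the reading for t = 2.5 h.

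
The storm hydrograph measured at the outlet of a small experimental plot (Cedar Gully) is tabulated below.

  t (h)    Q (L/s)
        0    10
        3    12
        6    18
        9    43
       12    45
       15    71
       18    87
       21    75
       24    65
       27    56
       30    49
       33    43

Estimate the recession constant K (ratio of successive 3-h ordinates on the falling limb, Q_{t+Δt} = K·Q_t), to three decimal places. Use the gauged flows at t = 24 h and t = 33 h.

Using the recession-limb readings at t = 24 h and t = 33 h: Q falls from 65 to 43 L/s over 3 intervals.
K = (Q₂/Q₁)^(1/3) = (43/65)^(1/3) = 0.871.

K ≈ 0.871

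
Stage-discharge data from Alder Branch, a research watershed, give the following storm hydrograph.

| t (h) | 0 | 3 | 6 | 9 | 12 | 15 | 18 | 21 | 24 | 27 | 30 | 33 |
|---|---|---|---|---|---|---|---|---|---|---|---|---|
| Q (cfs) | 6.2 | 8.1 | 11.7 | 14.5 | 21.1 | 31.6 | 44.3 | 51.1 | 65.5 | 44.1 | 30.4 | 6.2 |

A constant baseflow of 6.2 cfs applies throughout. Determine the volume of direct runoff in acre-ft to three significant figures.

V ≈ 64.6 acre-ft

Direct-runoff ordinates (Q − Q_b): 0.0, 1.9, 5.5, 8.3, 14.9, 25.4, 38.1, 44.9, 59.3, 37.9, 24.2, 0.0 cfs.
ΣQ_DR = 260.4 cfs.
With Δt = 3 h = 10800 s, V = ΣQ_DR · Δt = 260.4 × 10800 = 2.81 × 10^6 ft³ = 64.6 acre-ft.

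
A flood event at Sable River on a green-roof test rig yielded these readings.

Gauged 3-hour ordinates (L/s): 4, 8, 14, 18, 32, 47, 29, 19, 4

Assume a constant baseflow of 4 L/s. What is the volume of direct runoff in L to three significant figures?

Direct-runoff ordinates (Q − Q_b): 0.0, 4.0, 10.0, 14.0, 28.0, 43.0, 25.0, 15.0, 0.0 L/s.
ΣQ_DR = 139.0 L/s.
With Δt = 3 h = 10800 s, V = ΣQ_DR · Δt = 139.0 × 10800 = 1.50 × 10^6 L.

V ≈ 1.50 × 10^6 L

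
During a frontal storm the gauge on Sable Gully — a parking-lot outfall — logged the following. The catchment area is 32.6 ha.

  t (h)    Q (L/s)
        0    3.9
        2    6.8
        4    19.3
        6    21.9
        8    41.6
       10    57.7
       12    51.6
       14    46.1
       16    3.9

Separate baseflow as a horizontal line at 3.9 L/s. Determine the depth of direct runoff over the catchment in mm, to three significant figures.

d ≈ 4.81 mm

Direct runoff: 0.0, 2.9, 15.4, 18.0, 37.7, 53.8, 47.7, 42.2, 0.0 L/s; ΣQ_DR = 217.7 L/s.
V = ΣQ_DR · Δt = 217.7 × 7200 s = 1.567 × 10^6 L.
Over A = 32.6 ha, depth = V / A = 4.81 mm.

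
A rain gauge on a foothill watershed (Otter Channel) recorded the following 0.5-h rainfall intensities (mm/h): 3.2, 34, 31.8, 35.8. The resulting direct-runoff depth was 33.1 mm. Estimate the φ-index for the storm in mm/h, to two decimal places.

Only the 3 blocks with intensity above φ contribute runoff: 34, 31.8, 35.8 mm/h.
Σ(I−φ)·Δt = d  ⇒  (34+31.8+35.8 − 3φ)·0.5 = 33.1
φ = (101.6 − 33.1/0.5) / 3 = 11.80 mm/h.

φ ≈ 11.80 mm/h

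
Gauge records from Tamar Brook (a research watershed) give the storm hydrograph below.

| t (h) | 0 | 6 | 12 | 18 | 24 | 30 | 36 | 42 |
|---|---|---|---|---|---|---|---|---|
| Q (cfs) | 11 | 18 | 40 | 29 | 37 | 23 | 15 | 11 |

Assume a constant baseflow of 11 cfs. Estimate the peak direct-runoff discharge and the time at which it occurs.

Q_p = 29.0 cfs at t = 12 h

Subtracting baseflow gives direct-runoff ordinates: 0.0, 7.0, 29.0, 18.0, 26.0, 12.0, 4.0, 0.0 cfs.
The maximum is 29.0 cfs, occurring at the reading for t = 12 h.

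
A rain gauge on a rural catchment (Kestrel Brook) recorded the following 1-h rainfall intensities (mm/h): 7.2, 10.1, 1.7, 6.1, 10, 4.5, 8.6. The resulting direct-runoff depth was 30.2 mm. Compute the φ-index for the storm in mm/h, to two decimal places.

Only the 6 blocks with intensity above φ contribute runoff: 7.2, 10.1, 6.1, 10, 4.5, 8.6 mm/h.
Σ(I−φ)·Δt = d  ⇒  (7.2+10.1+6.1+10+4.5+8.6 − 6φ)·1 = 30.2
φ = (46.50 − 30.2/1) / 6 = 2.72 mm/h.

φ ≈ 2.72 mm/h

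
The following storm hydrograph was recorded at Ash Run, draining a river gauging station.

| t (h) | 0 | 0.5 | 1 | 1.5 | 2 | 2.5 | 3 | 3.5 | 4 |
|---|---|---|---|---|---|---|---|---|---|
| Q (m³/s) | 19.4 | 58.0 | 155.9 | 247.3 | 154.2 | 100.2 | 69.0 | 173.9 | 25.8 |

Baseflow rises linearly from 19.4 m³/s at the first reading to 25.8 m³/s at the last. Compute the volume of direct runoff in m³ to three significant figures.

Direct-runoff ordinates (Q − Q_b): 0.00, 37.80, 134.90, 225.50, 131.60, 76.80, 44.80, 148.90, 0.00 m³/s.
ΣQ_DR = 800.3 m³/s.
With Δt = 0.5 h = 1800 s, V = ΣQ_DR · Δt = 800.3 × 1800 = 1.44 × 10^6 m³.

V ≈ 1.44 × 10^6 m³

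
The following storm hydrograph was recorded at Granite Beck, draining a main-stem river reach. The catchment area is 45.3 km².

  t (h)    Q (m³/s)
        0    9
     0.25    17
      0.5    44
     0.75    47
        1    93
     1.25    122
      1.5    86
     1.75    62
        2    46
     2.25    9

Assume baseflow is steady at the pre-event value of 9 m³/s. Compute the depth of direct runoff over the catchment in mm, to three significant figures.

d ≈ 8.84 mm

Direct runoff: 0.0, 8.0, 35.0, 38.0, 84.0, 113.0, 77.0, 53.0, 37.0, 0.0 m³/s; ΣQ_DR = 445.0 m³/s.
V = ΣQ_DR · Δt = 445.0 × 900 s = 4.005 × 10^5 m³.
Over A = 45.3 km², depth = V / A = 8.84 mm.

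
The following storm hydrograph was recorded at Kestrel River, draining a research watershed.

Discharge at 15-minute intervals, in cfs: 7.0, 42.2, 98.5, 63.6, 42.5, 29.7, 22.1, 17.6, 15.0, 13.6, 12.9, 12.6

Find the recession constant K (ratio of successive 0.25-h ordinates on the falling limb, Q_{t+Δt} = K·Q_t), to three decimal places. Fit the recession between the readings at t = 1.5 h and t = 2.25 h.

Using the recession-limb readings at t = 1.5 h and t = 2.25 h: Q falls from 22.1 to 13.6 cfs over 3 intervals.
K = (Q₂/Q₁)^(1/3) = (13.6/22.1)^(1/3) = 0.851.

K ≈ 0.851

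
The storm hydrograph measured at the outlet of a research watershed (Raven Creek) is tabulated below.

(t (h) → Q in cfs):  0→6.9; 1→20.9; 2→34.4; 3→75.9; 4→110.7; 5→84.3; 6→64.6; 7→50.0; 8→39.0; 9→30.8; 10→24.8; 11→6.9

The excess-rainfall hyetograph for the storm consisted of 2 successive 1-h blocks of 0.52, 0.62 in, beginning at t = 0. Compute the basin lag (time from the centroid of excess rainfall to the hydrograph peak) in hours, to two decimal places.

Centroid of excess rainfall: t_c = Σ P_i·t̄_i / ΣP_i = 1.0439 h (block centres at 0.5, 1.5 h).
Hydrograph peak occurs at t = 4 h, so basin lag t_L = 4 − 1.0439 = 2.96 h.

t_L ≈ 2.96 h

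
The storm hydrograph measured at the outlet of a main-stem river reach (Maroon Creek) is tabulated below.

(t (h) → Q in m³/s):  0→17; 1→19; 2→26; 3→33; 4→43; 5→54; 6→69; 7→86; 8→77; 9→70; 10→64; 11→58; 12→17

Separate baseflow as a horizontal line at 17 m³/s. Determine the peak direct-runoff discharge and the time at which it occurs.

Q_p = 69.0 m³/s at t = 7 h

Subtracting baseflow gives direct-runoff ordinates: 0.0, 2.0, 9.0, 16.0, 26.0, 37.0, 52.0, 69.0, 60.0, 53.0, 47.0, 41.0, 0.0 m³/s.
The maximum is 69.0 m³/s, occurring at the reading for t = 7 h.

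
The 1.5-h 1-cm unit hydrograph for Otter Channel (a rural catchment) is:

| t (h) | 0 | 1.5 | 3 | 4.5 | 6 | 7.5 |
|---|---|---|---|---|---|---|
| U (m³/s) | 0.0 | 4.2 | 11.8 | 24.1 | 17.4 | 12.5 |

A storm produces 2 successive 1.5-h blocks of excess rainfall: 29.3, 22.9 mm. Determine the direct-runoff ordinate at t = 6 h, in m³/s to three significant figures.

Q ≈ 106 m³/s

By discrete convolution, Q_j = Σ (P_i / 10 mm) · U_{j−i}.
At t = 6 h (j=4): Q = (29.3/10)·17.4 + (22.9/10)·24.1 = 106 m³/s.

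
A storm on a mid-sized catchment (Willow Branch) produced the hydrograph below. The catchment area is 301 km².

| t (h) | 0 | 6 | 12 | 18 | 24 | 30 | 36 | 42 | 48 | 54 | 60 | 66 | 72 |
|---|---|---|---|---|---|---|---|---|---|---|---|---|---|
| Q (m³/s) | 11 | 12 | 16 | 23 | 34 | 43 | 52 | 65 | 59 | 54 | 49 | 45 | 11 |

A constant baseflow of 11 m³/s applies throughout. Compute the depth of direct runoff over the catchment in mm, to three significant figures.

Direct runoff: 0.0, 1.0, 5.0, 12.0, 23.0, 32.0, 41.0, 54.0, 48.0, 43.0, 38.0, 34.0, 0.0 m³/s; ΣQ_DR = 331.0 m³/s.
V = ΣQ_DR · Δt = 331.0 × 21600 s = 7.150 × 10^6 m³.
Over A = 301 km², depth = V / A = 23.8 mm.

d ≈ 23.8 mm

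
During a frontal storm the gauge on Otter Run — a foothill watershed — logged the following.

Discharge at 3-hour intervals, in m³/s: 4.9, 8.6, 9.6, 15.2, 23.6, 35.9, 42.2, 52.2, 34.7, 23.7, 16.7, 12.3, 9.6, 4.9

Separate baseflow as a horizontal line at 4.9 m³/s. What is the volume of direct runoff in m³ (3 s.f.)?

V ≈ 2.44 × 10^6 m³

Direct-runoff ordinates (Q − Q_b): 0.0, 3.7, 4.7, 10.3, 18.7, 31.0, 37.3, 47.3, 29.8, 18.8, 11.8, 7.4, 4.7, 0.0 m³/s.
ΣQ_DR = 225.5 m³/s.
With Δt = 3 h = 10800 s, V = ΣQ_DR · Δt = 225.5 × 10800 = 2.44 × 10^6 m³.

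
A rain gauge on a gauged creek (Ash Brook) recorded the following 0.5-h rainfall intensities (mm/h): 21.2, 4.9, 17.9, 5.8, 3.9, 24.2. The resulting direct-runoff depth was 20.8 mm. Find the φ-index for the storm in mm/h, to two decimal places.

φ ≈ 7.23 mm/h

Only the 3 blocks with intensity above φ contribute runoff: 21.2, 17.9, 24.2 mm/h.
Σ(I−φ)·Δt = d  ⇒  (21.2+17.9+24.2 − 3φ)·0.5 = 20.8
φ = (63.30 − 20.8/0.5) / 3 = 7.23 mm/h.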